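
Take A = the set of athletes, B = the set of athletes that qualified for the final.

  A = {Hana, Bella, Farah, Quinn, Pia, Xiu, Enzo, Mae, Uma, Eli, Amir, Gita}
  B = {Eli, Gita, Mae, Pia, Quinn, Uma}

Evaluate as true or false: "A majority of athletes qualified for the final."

False

Truth condition: |A ∩ B| > |A ∖ B|.
A (the restrictor) = {Hana, Bella, Farah, Quinn, Pia, Xiu, Enzo, Mae, Uma, Eli, Amir, Gita}, |A| = 12.
A ∩ B = {Quinn, Pia, Mae, Uma, Eli, Gita}, so |A ∩ B| = 6.
A ∖ B = {Hana, Bella, Farah, Xiu, Enzo, Amir}, so |A ∖ B| = 6.
6 = 6, so the statement is false.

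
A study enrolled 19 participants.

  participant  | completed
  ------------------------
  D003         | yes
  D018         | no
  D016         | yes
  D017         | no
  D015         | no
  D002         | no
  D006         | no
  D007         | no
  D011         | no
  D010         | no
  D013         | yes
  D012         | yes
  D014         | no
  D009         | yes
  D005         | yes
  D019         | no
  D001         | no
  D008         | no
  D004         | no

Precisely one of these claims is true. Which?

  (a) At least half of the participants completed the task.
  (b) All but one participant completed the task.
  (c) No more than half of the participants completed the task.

|A| = 19, |A ∩ B| = 6, |A ∖ B| = 13.
(a) requires |A ∩ B| ≥ |A ∖ B|: false.
(b) requires |A ∖ B| = 1: false.
(c) requires |A ∩ B| ≤ |A ∖ B|: true.

(c)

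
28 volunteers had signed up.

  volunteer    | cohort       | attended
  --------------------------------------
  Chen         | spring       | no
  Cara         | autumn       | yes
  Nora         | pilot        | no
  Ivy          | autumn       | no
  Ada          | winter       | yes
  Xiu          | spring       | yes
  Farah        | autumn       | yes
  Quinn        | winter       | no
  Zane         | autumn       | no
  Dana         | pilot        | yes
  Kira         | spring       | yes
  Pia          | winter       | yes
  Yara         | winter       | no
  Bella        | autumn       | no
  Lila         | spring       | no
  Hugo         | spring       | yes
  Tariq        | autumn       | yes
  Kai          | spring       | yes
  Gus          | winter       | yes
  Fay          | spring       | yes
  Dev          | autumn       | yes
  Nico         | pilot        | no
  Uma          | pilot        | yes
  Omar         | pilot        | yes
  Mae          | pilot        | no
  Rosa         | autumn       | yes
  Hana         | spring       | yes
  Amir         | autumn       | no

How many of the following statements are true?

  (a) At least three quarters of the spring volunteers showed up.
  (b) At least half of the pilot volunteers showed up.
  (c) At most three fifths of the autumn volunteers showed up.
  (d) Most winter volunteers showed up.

4

(a) spring: |A| = 8, |A ∩ B| = 6; needs |A ∩ B| / |A| ≥ 3/4 — true.
(b) pilot: |A| = 6, |A ∩ B| = 3; needs |A ∩ B| ≥ |A ∖ B| — true.
(c) autumn: |A| = 9, |A ∩ B| = 5; needs |A ∩ B| / |A| ≤ 3/5 — true.
(d) winter: |A| = 5, |A ∩ B| = 3; needs |A ∩ B| > |A ∖ B| — true.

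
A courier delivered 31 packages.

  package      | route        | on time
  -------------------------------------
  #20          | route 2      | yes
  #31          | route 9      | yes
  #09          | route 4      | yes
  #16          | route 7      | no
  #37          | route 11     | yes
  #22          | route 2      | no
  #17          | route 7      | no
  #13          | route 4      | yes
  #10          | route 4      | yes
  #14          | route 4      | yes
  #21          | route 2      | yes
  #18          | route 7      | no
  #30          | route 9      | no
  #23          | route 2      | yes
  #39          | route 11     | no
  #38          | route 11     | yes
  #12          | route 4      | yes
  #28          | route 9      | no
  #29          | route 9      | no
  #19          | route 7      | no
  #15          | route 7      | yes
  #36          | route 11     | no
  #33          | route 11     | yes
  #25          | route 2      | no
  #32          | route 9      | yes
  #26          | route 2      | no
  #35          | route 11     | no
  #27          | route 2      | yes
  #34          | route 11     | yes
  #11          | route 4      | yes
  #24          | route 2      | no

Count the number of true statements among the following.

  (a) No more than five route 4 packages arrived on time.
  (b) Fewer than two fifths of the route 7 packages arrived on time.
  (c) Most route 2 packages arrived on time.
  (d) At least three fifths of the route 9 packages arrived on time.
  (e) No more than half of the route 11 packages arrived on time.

1

(a) route 4: |A| = 6, |A ∩ B| = 6; needs |A ∩ B| ≤ 5 — false.
(b) route 7: |A| = 5, |A ∩ B| = 1; needs |A ∩ B| / |A| < 2/5 — true.
(c) route 2: |A| = 8, |A ∩ B| = 4; needs |A ∩ B| > |A ∖ B| — false.
(d) route 9: |A| = 5, |A ∩ B| = 2; needs |A ∩ B| / |A| ≥ 3/5 — false.
(e) route 11: |A| = 7, |A ∩ B| = 4; needs |A ∩ B| ≤ |A ∖ B| — false.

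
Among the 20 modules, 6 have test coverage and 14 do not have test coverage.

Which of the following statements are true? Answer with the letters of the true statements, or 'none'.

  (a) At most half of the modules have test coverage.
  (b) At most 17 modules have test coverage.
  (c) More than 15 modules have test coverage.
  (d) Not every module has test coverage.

(a), (b), (d)

|A| = 20, |A ∩ B| = 6, |A ∖ B| = 14.
(a) |A ∩ B| ≤ |A ∖ B|: holds.
(b) |A ∩ B| ≤ 17: holds.
(c) |A ∩ B| > 15: fails.
(d) A ⊄ B (|A ∖ B| ≥ 1): holds.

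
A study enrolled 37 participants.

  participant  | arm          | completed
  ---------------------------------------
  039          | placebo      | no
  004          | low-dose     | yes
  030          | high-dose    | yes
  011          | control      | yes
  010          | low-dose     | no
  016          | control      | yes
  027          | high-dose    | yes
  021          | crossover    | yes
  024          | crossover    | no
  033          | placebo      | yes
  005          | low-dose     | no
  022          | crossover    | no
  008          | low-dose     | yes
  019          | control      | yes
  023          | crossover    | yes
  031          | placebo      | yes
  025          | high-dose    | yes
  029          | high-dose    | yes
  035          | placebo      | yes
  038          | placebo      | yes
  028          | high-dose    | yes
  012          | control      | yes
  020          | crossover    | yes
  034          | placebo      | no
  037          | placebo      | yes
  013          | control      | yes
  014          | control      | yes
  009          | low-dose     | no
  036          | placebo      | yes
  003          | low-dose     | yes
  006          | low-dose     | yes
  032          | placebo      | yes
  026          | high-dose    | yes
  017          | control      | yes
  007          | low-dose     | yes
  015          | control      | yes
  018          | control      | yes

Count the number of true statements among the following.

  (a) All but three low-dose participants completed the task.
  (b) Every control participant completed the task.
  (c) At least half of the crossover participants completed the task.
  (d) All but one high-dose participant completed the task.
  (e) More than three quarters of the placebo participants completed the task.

(a) low-dose: |A| = 8, |A ∩ B| = 5; needs |A ∖ B| = 3 — true.
(b) control: |A| = 9, |A ∩ B| = 9; needs A ⊆ B, i.e. every element of A is in B (|A ∖ B| = 0) — true.
(c) crossover: |A| = 5, |A ∩ B| = 3; needs |A ∩ B| ≥ |A ∖ B| — true.
(d) high-dose: |A| = 6, |A ∩ B| = 6; needs |A ∖ B| = 1 — false.
(e) placebo: |A| = 9, |A ∩ B| = 7; needs |A ∩ B| / |A| > 3/4 — true.

4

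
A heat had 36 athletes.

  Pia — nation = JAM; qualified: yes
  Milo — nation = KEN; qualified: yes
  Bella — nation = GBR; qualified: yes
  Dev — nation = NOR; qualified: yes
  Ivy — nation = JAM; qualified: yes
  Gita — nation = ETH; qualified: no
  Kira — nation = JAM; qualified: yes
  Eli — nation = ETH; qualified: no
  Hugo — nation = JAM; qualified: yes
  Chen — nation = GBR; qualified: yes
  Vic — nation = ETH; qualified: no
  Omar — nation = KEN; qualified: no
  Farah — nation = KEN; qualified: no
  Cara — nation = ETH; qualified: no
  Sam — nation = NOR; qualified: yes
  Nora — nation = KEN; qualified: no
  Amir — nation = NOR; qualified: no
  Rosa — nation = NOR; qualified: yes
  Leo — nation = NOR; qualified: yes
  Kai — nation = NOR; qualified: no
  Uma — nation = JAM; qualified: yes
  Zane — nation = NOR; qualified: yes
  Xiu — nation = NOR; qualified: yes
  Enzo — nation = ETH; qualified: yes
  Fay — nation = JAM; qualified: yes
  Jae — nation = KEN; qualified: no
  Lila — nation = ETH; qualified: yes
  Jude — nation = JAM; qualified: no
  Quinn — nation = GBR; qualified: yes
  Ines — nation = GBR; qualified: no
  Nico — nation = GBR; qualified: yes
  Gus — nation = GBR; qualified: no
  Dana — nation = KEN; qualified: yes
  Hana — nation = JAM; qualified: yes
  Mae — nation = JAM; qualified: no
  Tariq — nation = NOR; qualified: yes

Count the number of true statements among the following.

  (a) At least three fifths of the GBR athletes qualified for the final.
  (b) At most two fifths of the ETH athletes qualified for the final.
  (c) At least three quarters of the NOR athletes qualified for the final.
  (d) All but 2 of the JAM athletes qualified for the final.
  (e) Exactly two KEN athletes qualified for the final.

(a) GBR: |A| = 6, |A ∩ B| = 4; needs |A ∩ B| / |A| ≥ 3/5 — true.
(b) ETH: |A| = 6, |A ∩ B| = 2; needs |A ∩ B| / |A| ≤ 2/5 — true.
(c) NOR: |A| = 9, |A ∩ B| = 7; needs |A ∩ B| / |A| ≥ 3/4 — true.
(d) JAM: |A| = 9, |A ∩ B| = 7; needs |A ∖ B| = 2 — true.
(e) KEN: |A| = 6, |A ∩ B| = 2; needs |A ∩ B| = 2 — true.

5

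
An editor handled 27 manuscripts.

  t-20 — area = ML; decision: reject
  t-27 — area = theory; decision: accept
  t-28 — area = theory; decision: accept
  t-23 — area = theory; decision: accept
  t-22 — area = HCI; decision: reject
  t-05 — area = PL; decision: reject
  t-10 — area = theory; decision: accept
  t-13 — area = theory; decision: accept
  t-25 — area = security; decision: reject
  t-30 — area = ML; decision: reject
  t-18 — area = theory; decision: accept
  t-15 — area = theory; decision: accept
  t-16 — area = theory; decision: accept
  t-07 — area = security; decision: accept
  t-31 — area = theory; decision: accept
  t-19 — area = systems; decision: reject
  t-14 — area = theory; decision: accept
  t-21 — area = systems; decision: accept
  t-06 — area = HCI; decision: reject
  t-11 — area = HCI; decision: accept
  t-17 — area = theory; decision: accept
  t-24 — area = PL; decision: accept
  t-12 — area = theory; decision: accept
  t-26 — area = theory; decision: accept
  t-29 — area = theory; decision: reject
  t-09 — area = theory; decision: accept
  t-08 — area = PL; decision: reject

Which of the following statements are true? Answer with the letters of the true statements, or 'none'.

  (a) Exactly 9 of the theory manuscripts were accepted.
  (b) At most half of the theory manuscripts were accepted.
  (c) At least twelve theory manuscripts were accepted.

(c)

|A| = 15, |A ∩ B| = 14, |A ∖ B| = 1.
(a) |A ∩ B| = 9: fails.
(b) |A ∩ B| ≤ |A ∖ B|: fails.
(c) |A ∩ B| ≥ 12: holds.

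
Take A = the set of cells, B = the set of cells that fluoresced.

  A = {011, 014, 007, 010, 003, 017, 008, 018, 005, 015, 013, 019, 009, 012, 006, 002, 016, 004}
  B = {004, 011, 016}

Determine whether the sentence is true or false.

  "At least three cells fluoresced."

True

Truth condition: |A ∩ B| ≥ 3.
|A| = 18, |A ∩ B| = 3, |A ∖ B| = 15.
|A ∩ B| = 3, so the statement is true.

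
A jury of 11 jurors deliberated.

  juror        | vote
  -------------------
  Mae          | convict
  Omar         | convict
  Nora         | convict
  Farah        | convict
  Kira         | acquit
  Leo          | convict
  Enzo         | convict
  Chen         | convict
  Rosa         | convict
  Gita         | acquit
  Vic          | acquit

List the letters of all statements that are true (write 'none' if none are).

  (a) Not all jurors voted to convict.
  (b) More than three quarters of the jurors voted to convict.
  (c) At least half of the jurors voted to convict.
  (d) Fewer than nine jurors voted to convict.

|A| = 11, |A ∩ B| = 8, |A ∖ B| = 3.
(a) A ⊄ B (|A ∖ B| ≥ 1): holds.
(b) |A ∩ B| / |A| > 3/4: fails.
(c) |A ∩ B| ≥ |A ∖ B|: holds.
(d) |A ∩ B| < 9: holds.

(a), (c), (d)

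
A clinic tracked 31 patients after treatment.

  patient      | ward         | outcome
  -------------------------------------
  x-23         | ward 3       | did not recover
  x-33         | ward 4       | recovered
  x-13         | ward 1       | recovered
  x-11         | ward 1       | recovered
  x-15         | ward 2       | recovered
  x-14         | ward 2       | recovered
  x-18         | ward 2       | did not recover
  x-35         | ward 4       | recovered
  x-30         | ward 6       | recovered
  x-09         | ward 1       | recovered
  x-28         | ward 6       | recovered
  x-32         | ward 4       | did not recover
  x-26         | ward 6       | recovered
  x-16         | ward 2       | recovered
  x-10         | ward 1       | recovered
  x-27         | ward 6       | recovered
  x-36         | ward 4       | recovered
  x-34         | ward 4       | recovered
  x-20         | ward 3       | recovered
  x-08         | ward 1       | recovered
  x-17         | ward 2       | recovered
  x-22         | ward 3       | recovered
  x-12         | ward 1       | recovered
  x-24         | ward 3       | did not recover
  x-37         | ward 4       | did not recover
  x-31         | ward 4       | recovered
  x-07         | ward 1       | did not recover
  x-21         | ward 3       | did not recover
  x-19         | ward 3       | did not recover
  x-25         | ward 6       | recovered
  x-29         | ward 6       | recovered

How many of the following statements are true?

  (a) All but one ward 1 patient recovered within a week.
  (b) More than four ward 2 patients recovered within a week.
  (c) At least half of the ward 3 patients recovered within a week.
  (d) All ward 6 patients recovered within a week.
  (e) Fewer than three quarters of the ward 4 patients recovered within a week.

3

(a) ward 1: |A| = 7, |A ∩ B| = 6; needs |A ∖ B| = 1 — true.
(b) ward 2: |A| = 5, |A ∩ B| = 4; needs |A ∩ B| > 4 — false.
(c) ward 3: |A| = 6, |A ∩ B| = 2; needs |A ∩ B| ≥ |A ∖ B| — false.
(d) ward 6: |A| = 6, |A ∩ B| = 6; needs A ⊆ B, i.e. every element of A is in B (|A ∖ B| = 0) — true.
(e) ward 4: |A| = 7, |A ∩ B| = 5; needs |A ∩ B| / |A| < 3/4 — true.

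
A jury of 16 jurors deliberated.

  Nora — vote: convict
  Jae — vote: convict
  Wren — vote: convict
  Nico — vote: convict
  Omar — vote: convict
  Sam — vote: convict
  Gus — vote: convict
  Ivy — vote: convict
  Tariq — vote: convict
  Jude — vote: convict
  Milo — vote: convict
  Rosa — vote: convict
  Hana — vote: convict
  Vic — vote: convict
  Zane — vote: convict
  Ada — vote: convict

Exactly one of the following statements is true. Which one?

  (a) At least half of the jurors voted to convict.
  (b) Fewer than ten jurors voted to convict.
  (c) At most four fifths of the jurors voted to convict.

(a)

|A| = 16, |A ∩ B| = 16, |A ∖ B| = 0.
(a) requires |A ∩ B| ≥ |A ∖ B|: true.
(b) requires |A ∩ B| < 10: false.
(c) requires |A ∩ B| / |A| ≤ 4/5: false.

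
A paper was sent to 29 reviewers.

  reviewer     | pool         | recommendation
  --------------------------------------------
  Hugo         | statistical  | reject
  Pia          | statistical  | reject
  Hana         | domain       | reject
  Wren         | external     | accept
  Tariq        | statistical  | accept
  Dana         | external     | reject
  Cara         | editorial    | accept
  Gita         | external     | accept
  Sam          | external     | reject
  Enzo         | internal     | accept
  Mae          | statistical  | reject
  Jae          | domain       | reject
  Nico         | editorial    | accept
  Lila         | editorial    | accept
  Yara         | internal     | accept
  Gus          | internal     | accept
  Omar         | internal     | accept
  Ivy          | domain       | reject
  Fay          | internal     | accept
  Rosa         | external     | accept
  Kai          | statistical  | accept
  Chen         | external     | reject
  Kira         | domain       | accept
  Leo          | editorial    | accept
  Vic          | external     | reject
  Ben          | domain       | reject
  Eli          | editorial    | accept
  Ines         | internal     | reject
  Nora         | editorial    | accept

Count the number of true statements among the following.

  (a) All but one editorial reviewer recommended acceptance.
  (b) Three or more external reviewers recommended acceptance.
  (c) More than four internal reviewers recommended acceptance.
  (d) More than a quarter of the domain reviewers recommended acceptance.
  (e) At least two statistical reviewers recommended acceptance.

3

(a) editorial: |A| = 6, |A ∩ B| = 6; needs |A ∖ B| = 1 — false.
(b) external: |A| = 7, |A ∩ B| = 3; needs |A ∩ B| ≥ 3 — true.
(c) internal: |A| = 6, |A ∩ B| = 5; needs |A ∩ B| > 4 — true.
(d) domain: |A| = 5, |A ∩ B| = 1; needs |A ∩ B| / |A| > 1/4 — false.
(e) statistical: |A| = 5, |A ∩ B| = 2; needs |A ∩ B| ≥ 2 — true.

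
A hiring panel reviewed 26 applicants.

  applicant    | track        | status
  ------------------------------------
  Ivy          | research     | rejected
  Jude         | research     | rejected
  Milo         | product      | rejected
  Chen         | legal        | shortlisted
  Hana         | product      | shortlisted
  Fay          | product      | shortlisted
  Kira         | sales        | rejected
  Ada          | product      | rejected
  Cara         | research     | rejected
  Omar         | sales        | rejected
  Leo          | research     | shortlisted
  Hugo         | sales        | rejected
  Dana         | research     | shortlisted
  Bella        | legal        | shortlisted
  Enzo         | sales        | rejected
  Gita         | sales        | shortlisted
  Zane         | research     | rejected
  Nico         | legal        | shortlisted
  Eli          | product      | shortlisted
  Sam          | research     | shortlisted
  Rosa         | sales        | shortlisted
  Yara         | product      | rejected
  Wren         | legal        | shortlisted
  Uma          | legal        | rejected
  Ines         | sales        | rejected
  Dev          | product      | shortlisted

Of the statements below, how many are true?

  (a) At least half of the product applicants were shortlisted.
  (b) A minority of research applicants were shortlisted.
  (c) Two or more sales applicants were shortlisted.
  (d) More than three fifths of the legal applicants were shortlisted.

(a) product: |A| = 7, |A ∩ B| = 4; needs |A ∩ B| ≥ |A ∖ B| — true.
(b) research: |A| = 7, |A ∩ B| = 3; needs |A ∩ B| < |A ∖ B| — true.
(c) sales: |A| = 7, |A ∩ B| = 2; needs |A ∩ B| ≥ 2 — true.
(d) legal: |A| = 5, |A ∩ B| = 4; needs |A ∩ B| / |A| > 3/5 — true.

4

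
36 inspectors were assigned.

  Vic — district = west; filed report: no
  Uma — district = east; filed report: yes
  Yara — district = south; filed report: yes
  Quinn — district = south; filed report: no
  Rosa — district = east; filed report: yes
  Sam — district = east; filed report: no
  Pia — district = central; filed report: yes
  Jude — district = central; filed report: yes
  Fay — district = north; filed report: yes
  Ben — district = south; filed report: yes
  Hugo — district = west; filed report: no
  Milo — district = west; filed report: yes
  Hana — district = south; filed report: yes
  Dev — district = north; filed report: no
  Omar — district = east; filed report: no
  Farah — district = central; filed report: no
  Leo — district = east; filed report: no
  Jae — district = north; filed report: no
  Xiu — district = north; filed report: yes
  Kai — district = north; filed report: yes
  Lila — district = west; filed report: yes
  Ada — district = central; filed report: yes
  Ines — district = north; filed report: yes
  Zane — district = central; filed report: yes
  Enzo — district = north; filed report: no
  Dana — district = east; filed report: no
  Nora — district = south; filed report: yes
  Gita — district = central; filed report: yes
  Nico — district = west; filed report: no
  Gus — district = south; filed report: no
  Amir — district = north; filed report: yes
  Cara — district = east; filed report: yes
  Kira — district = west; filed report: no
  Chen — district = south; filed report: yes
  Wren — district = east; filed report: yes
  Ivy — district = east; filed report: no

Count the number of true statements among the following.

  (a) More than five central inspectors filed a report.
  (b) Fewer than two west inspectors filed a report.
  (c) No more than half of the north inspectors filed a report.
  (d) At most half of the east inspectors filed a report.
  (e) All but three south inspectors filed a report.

(a) central: |A| = 6, |A ∩ B| = 5; needs |A ∩ B| > 5 — false.
(b) west: |A| = 6, |A ∩ B| = 2; needs |A ∩ B| < 2 — false.
(c) north: |A| = 8, |A ∩ B| = 5; needs |A ∩ B| ≤ |A ∖ B| — false.
(d) east: |A| = 9, |A ∩ B| = 4; needs |A ∩ B| ≤ |A ∖ B| — true.
(e) south: |A| = 7, |A ∩ B| = 5; needs |A ∖ B| = 3 — false.

1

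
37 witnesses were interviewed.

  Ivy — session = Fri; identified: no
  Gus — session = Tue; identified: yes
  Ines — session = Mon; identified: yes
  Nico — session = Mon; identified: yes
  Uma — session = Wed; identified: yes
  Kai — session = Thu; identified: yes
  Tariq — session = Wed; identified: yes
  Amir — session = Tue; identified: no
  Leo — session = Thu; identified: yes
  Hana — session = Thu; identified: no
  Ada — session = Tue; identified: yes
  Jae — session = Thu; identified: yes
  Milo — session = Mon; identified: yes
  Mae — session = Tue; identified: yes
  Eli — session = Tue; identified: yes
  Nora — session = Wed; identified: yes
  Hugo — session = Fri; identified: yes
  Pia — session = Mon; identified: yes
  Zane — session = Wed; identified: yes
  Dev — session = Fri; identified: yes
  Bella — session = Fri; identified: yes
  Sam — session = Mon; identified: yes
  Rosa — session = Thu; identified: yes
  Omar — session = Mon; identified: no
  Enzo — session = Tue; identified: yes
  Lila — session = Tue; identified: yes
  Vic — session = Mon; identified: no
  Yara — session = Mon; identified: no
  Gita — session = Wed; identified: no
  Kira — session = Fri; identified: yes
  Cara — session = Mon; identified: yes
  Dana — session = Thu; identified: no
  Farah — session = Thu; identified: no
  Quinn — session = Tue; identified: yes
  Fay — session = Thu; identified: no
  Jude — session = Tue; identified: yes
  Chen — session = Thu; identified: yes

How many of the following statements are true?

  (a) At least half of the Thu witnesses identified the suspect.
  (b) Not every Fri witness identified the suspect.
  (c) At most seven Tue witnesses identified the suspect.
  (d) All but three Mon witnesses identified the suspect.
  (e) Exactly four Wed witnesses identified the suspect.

(a) Thu: |A| = 9, |A ∩ B| = 5; needs |A ∩ B| ≥ |A ∖ B| — true.
(b) Fri: |A| = 5, |A ∩ B| = 4; needs A ⊄ B (|A ∖ B| ≥ 1) — true.
(c) Tue: |A| = 9, |A ∩ B| = 8; needs |A ∩ B| ≤ 7 — false.
(d) Mon: |A| = 9, |A ∩ B| = 6; needs |A ∖ B| = 3 — true.
(e) Wed: |A| = 5, |A ∩ B| = 4; needs |A ∩ B| = 4 — true.

4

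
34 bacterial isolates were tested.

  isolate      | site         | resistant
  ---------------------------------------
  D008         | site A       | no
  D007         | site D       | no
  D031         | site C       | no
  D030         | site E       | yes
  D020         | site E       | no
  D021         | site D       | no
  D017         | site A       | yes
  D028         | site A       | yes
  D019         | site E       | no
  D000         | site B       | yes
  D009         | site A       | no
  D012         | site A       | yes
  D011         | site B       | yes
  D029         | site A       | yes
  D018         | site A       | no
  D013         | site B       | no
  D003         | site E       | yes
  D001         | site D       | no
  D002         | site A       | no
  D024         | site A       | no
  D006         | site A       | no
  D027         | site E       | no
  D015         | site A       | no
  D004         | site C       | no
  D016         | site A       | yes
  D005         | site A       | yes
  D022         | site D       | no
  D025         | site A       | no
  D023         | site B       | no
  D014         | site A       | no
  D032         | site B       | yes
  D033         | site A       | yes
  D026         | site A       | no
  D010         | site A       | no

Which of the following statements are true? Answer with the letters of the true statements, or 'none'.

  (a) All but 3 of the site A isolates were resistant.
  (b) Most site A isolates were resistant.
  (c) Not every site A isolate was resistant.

|A| = 18, |A ∩ B| = 7, |A ∖ B| = 11.
(a) |A ∖ B| = 3: fails.
(b) |A ∩ B| > |A ∖ B|: fails.
(c) A ⊄ B (|A ∖ B| ≥ 1): holds.

(c)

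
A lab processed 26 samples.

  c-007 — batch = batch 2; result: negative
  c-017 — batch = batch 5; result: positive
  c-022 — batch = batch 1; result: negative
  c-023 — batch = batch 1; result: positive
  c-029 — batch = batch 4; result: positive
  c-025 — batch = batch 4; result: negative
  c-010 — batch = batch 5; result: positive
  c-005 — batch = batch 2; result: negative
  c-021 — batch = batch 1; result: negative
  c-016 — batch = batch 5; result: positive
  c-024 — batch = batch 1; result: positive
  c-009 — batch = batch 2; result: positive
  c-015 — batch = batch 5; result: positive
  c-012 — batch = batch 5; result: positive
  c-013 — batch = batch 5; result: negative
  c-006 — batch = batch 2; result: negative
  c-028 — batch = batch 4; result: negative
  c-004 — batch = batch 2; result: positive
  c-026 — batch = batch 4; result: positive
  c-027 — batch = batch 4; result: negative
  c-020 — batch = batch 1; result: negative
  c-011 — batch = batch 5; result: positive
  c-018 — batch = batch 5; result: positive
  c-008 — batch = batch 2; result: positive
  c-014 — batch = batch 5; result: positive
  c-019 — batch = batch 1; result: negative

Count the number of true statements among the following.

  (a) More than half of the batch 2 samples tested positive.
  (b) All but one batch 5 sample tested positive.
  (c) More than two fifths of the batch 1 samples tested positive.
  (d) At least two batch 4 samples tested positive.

(a) batch 2: |A| = 6, |A ∩ B| = 3; needs |A ∩ B| > |A ∖ B| — false.
(b) batch 5: |A| = 9, |A ∩ B| = 8; needs |A ∖ B| = 1 — true.
(c) batch 1: |A| = 6, |A ∩ B| = 2; needs |A ∩ B| / |A| > 2/5 — false.
(d) batch 4: |A| = 5, |A ∩ B| = 2; needs |A ∩ B| ≥ 2 — true.

2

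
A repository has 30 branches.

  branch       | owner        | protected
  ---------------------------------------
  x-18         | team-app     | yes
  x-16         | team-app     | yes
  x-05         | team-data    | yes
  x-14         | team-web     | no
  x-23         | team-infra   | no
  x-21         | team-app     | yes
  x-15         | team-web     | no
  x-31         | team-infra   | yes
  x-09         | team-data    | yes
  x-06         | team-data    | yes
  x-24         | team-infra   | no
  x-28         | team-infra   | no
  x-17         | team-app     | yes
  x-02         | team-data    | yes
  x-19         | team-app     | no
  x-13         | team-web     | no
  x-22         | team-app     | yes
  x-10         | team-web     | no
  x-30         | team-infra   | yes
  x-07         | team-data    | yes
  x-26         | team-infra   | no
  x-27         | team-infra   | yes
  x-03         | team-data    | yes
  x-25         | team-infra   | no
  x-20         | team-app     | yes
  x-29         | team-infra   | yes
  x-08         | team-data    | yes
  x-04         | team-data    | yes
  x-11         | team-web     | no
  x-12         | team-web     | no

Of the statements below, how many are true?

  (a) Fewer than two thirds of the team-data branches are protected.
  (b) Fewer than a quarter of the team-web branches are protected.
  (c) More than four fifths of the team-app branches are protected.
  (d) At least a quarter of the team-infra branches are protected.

(a) team-data: |A| = 8, |A ∩ B| = 8; needs |A ∩ B| / |A| < 2/3 — false.
(b) team-web: |A| = 6, |A ∩ B| = 0; needs |A ∩ B| / |A| < 1/4 — true.
(c) team-app: |A| = 7, |A ∩ B| = 6; needs |A ∩ B| / |A| > 4/5 — true.
(d) team-infra: |A| = 9, |A ∩ B| = 4; needs |A ∩ B| / |A| ≥ 1/4 — true.

3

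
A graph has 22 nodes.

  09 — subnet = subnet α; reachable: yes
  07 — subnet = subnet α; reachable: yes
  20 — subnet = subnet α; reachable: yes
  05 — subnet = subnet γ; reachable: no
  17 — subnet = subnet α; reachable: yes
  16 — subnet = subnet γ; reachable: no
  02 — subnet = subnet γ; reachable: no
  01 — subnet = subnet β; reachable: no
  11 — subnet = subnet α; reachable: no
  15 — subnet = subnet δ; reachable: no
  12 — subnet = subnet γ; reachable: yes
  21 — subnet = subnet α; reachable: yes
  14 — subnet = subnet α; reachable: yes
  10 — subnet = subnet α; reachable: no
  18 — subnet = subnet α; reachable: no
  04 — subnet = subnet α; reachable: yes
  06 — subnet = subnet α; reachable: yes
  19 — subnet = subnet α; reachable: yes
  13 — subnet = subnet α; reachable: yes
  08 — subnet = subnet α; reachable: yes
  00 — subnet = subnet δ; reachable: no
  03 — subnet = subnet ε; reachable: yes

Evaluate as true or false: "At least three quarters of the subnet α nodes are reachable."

The determiner here denotes the relation: |A ∩ B| / |A| ≥ 3/4.
A (the restrictor) = {09, 07, 20, 17, 11, 21, 14, 10, 18, 04, 06, 19, 13, 08}, |A| = 14.
A ∩ B = {09, 07, 20, 17, 21, 14, 04, 06, 19, 13, 08}, so |A ∩ B| = 11.
A ∖ B = {11, 10, 18}, so |A ∖ B| = 3.
|A ∩ B|/|A| = 11/14, so the statement is true.

True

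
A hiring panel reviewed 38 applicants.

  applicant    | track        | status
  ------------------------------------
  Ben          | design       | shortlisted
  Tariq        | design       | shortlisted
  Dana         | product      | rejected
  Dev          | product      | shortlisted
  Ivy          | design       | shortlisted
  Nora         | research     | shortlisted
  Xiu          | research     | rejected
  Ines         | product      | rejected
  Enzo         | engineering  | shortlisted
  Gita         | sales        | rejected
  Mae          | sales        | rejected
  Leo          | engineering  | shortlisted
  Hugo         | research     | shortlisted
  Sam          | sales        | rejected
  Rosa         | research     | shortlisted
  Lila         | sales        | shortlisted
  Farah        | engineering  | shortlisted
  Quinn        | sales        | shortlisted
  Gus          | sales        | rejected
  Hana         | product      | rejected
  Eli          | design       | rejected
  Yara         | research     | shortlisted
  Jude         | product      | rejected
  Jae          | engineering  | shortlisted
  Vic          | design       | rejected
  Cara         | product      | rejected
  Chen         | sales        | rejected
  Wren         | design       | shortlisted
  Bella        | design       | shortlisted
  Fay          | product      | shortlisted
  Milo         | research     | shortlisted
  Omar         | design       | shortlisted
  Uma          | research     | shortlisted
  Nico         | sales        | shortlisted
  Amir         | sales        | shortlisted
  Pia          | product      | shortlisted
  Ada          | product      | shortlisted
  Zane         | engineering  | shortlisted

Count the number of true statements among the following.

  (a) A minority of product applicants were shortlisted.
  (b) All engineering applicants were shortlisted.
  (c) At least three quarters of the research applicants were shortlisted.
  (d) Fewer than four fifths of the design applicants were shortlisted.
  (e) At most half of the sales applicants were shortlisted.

5

(a) product: |A| = 9, |A ∩ B| = 4; needs |A ∩ B| < |A ∖ B| — true.
(b) engineering: |A| = 5, |A ∩ B| = 5; needs A ⊆ B, i.e. every element of A is in B (|A ∖ B| = 0) — true.
(c) research: |A| = 7, |A ∩ B| = 6; needs |A ∩ B| / |A| ≥ 3/4 — true.
(d) design: |A| = 8, |A ∩ B| = 6; needs |A ∩ B| / |A| < 4/5 — true.
(e) sales: |A| = 9, |A ∩ B| = 4; needs |A ∩ B| ≤ |A ∖ B| — true.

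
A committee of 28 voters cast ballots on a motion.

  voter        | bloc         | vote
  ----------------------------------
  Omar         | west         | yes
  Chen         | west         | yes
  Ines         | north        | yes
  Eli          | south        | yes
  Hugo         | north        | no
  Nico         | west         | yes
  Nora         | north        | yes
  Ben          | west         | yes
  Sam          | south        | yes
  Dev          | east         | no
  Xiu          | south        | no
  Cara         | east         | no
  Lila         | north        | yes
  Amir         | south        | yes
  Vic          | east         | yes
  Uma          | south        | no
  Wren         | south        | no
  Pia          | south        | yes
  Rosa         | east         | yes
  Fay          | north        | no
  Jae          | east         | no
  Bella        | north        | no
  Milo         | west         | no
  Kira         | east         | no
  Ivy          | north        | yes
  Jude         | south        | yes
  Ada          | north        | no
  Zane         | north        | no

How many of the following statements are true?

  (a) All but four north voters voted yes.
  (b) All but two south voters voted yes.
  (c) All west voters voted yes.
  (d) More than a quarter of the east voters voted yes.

(a) north: |A| = 9, |A ∩ B| = 4; needs |A ∖ B| = 4 — false.
(b) south: |A| = 8, |A ∩ B| = 5; needs |A ∖ B| = 2 — false.
(c) west: |A| = 5, |A ∩ B| = 4; needs A ⊆ B, i.e. every element of A is in B (|A ∖ B| = 0) — false.
(d) east: |A| = 6, |A ∩ B| = 2; needs |A ∩ B| / |A| > 1/4 — true.

1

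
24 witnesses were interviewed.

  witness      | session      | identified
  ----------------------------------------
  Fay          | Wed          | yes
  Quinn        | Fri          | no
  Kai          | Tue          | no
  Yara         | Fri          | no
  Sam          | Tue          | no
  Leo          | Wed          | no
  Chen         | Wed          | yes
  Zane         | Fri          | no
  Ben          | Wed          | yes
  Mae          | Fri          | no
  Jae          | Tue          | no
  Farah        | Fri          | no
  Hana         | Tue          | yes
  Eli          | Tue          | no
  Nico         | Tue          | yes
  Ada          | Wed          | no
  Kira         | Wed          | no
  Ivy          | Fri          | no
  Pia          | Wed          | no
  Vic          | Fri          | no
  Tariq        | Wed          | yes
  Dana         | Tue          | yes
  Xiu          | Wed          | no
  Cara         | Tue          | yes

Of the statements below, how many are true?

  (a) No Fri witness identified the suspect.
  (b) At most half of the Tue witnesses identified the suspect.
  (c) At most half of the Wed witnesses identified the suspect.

(a) Fri: |A| = 7, |A ∩ B| = 0; needs A ∩ B = ∅ (|A ∩ B| = 0) — true.
(b) Tue: |A| = 8, |A ∩ B| = 4; needs |A ∩ B| ≤ |A ∖ B| — true.
(c) Wed: |A| = 9, |A ∩ B| = 4; needs |A ∩ B| ≤ |A ∖ B| — true.

3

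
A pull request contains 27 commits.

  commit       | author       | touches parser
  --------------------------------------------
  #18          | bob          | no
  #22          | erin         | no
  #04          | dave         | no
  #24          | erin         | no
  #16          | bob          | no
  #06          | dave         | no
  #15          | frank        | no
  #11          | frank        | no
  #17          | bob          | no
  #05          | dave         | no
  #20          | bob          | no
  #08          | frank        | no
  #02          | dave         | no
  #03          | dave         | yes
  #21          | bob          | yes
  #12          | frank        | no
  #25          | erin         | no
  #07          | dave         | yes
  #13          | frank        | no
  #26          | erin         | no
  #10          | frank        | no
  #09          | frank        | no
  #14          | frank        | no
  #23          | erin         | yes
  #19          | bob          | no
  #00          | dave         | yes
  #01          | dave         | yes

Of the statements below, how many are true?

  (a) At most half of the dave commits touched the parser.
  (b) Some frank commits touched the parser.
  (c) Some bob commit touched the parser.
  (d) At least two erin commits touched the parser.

(a) dave: |A| = 8, |A ∩ B| = 4; needs |A ∩ B| ≤ |A ∖ B| — true.
(b) frank: |A| = 8, |A ∩ B| = 0; needs A ∩ B ≠ ∅ (|A ∩ B| ≥ 1) — false.
(c) bob: |A| = 6, |A ∩ B| = 1; needs A ∩ B ≠ ∅ (|A ∩ B| ≥ 1) — true.
(d) erin: |A| = 5, |A ∩ B| = 1; needs |A ∩ B| ≥ 2 — false.

2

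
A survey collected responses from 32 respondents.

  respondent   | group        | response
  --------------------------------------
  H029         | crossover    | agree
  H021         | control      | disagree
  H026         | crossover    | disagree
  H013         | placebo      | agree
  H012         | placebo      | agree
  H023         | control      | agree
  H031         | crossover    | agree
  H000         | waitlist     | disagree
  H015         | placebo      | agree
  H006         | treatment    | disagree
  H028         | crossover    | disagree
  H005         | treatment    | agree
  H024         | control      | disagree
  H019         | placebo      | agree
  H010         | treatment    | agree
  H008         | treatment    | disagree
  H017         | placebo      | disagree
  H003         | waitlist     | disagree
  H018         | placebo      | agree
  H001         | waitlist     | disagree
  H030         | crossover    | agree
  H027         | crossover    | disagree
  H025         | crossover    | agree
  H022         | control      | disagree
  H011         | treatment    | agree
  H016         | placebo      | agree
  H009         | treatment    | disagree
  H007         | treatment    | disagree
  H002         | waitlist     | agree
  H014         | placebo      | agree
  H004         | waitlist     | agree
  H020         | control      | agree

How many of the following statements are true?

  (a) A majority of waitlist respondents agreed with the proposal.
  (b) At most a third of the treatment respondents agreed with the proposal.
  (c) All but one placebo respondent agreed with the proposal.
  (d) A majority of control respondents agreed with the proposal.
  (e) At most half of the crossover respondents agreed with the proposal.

1

(a) waitlist: |A| = 5, |A ∩ B| = 2; needs |A ∩ B| > |A ∖ B| — false.
(b) treatment: |A| = 7, |A ∩ B| = 3; needs |A ∩ B| / |A| ≤ 1/3 — false.
(c) placebo: |A| = 8, |A ∩ B| = 7; needs |A ∖ B| = 1 — true.
(d) control: |A| = 5, |A ∩ B| = 2; needs |A ∩ B| > |A ∖ B| — false.
(e) crossover: |A| = 7, |A ∩ B| = 4; needs |A ∩ B| ≤ |A ∖ B| — false.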